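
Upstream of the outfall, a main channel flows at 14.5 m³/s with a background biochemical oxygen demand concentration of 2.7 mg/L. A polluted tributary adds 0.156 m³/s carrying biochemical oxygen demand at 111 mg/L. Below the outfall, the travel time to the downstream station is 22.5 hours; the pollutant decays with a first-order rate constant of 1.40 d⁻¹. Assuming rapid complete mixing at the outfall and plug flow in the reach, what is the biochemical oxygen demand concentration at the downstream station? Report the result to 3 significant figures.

1.04 mg/L

Conservation of mass: C = (14.50·2.700 + 0.1560·111.0) / 14.66 = 56.47/14.66 = 3.853 mg/L.
Decay over the reach: 3.853·exp(−kt) = 3.853·0.2691 = 1.037 mg/L.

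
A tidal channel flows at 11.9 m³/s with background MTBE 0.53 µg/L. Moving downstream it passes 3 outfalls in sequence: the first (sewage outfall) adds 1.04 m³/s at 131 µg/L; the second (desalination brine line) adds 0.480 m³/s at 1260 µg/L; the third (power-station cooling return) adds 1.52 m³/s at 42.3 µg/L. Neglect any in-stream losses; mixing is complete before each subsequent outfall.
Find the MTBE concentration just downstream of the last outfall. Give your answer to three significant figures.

54.3 µg/L

Outfall 1: combined Q = 12.94 m³/s; C = (11.90·0.5300 + 1.040·131.0)/12.94 = 11.02 µg/L.
Outfall 2: combined Q = 13.42 m³/s; C = (12.94·11.02 + 0.4800·1260)/13.42 = 55.69 µg/L.
Outfall 3: combined Q = 14.94 m³/s; C = (13.42·55.69 + 1.520·42.30)/14.94 = 54.33 µg/L.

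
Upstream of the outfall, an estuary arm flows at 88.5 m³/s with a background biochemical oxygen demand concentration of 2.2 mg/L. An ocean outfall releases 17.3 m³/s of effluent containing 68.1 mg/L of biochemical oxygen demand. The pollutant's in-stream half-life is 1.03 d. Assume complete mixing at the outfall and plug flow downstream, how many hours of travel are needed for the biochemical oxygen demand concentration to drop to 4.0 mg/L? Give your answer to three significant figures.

42.0 h

Flow-weighted average: C = (88.50·2.200 + 17.30·68.10) / 105.8 = 1373/105.8 = 12.98 mg/L.
Half-life 1.03 d → k = ln 2 / 1.03 = 0.6730 d⁻¹.
12.98·exp(−k·t) = 4.0 → t = ln(12.98/4.0)/k = 151100 s = 41.97 h.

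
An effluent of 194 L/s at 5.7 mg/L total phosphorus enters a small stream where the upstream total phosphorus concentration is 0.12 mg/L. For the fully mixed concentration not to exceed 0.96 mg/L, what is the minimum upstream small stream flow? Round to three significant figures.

1090 L/s

Set C_mix = 0.96: (Q·0.1200 + 194.0·5.700) / (Q + 194.0) = 0.96
→ Q = 194.0·(5.700 − 0.96)/(0.96 − 0.1200) = 1095 L/s.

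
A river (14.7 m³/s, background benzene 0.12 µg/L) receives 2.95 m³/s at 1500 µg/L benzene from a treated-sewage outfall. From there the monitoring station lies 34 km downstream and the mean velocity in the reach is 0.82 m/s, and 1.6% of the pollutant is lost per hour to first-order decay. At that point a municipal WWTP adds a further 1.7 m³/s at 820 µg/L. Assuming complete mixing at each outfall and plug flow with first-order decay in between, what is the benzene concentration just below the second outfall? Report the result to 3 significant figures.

262 µg/L

After mixing, C = (14.70·0.1200 + 2.950·1500) / 17.65 = 4427/17.65 = 250.8 µg/L; combined flow 17.65 m³/s.
Travel time t = 34·1000 / 0.82 = 41460 s = 11.52 h.
1.6%/h lost → k = −ln(1 − 0.016) = 0.01613 h⁻¹.
After decay, C = 250.8 × e^(−kt) = 250.8 × 0.8305 = 208.3 µg/L.
At the second outfall, C = (17.65·208.3 + 1.700·820.0) / (17.65 + 1.700) = 262.0 µg/L.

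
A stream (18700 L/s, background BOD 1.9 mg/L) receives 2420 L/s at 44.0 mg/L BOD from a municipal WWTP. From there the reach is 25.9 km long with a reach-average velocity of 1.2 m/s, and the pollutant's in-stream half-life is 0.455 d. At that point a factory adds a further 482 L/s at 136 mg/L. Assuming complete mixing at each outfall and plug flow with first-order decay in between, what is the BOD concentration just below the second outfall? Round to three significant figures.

7.53 mg/L

Conservation of mass: C = (18700·1.900 + 2420·44.00) / 21120 = 142000/21120 = 6.724 mg/L; combined flow 21120 L/s.
Travel time t = 25.9·1000 / 1.2 = 21580 s = 5.995 h.
Half-life 0.455 d → k = ln 2 / 0.455 = 1.523 d⁻¹.
After decay, C = 6.724 × e^(−kt) = 6.724 × 0.6835 = 4.596 mg/L.
Second outfall: C = (21120·4.596 + 482.0·136.0)/21600 = 7.528 mg/L.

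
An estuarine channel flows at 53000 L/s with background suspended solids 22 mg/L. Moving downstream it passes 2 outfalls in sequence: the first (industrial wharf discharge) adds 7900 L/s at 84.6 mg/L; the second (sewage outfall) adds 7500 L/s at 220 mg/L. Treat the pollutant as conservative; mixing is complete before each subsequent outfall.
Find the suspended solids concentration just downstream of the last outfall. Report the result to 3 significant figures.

50.9 mg/L

Below outfall 1: Q → 60900 L/s, C = (53000·22.00 + 7900·84.60)/60900 = 30.12 mg/L.
Below outfall 2: Q → 68400 L/s, C = (60900·30.12 + 7500·220.0)/68400 = 50.94 mg/L.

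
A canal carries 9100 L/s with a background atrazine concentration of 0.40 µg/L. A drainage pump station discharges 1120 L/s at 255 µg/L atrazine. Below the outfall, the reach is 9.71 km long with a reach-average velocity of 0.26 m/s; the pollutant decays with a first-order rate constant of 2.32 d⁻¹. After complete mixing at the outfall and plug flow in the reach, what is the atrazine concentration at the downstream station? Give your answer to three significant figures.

Mass balance: C = (9100·0.4000 + 1120·255.0) / 10220 = 289200/10220 = 28.30 µg/L.
Travel time t = 9.71·1000 / 0.26 = 37350 s = 10.37 h.
Applying C = C₀e^(−kt): 28.30 × 0.3668 = 10.38 µg/L.

10.4 µg/L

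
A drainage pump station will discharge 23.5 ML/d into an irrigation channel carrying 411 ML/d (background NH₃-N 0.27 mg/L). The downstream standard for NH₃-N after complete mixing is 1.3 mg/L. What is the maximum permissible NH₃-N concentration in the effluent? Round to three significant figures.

At the limit, (Qr·Cr + Qe·Cₑ)/(Qr + Qe) = 1.3:
Cₑ = (434.5·1.3 − 411.0·0.2700) / 23.50 = 19.31 mg/L.

19.3 mg/L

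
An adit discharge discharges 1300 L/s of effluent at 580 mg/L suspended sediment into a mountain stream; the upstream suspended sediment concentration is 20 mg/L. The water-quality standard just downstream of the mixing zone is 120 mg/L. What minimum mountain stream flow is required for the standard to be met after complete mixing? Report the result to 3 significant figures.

Set C_mix = 120: (Q·20.00 + 1300·580.0) / (Q + 1300) = 120
→ Q = 1300·(580.0 − 120)/(120 − 20.00) = 5980 L/s.

5980 L/s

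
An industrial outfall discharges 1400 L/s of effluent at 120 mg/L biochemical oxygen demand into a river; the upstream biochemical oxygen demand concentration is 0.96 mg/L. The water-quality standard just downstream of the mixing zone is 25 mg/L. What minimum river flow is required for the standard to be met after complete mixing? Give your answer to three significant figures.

Set C_mix = 25: (Q·0.9600 + 1400·120.0) / (Q + 1400) = 25
→ Q = 1400·(120.0 − 25)/(25 − 0.9600) = 5532 L/s.

5530 L/s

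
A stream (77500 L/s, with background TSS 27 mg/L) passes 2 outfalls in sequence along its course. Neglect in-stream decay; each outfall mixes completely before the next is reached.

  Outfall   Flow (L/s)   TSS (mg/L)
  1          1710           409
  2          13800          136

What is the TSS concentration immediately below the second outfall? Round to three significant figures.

50.2 mg/L

Outfall 1: combined Q = 79210 L/s; C = (77500·27.00 + 1710·409.0)/79210 = 35.25 mg/L.
Outfall 2: combined Q = 93010 L/s; C = (79210·35.25 + 13800·136.0)/93010 = 50.20 mg/L.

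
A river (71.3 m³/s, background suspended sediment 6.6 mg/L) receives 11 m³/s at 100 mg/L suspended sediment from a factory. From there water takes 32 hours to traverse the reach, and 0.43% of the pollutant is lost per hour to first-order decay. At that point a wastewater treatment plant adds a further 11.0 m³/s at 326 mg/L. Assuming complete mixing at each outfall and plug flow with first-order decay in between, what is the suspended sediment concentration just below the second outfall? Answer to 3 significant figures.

Mass balance: C = (71.30·6.600 + 11.00·100.0) / 82.30 = 1571/82.30 = 19.08 mg/L; combined flow 82.30 m³/s.
0.43%/h lost → k = −ln(1 − 0.0043) = 0.004309 h⁻¹.
First-order decay: C = 19.08·exp(−k·t) = 19.08·0.8712 = 16.63 mg/L.
Second outfall: C = (82.30·16.63 + 11.00·326.0)/93.30 = 53.10 mg/L.

53.1 mg/L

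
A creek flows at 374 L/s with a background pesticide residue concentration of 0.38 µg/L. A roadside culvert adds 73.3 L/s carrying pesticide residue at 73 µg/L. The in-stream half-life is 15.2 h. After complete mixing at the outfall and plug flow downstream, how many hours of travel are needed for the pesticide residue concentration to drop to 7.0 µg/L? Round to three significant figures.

12.3 h

After mixing, C = (374.0·0.3800 + 73.30·73.00) / 447.3 = 5493/447.3 = 12.28 µg/L.
Half-life 15.2 h → k = ln 2 / 15.2 = 0.04560 h⁻¹ = 1.094 d⁻¹.
12.28·exp(−k·t) = 7.0 → t = ln(12.28/7.0)/k = 44370 s = 12.33 h.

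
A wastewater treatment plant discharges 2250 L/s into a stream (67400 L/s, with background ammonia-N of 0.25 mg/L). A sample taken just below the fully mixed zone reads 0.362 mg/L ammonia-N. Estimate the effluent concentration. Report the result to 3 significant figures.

Mass balance: 67400·0.2500 + 2250·Cₑ = 69650·0.3620
→ Cₑ = (69650·0.3620 − 67400·0.2500) / 2250 = 3.717 mg/L.

3.72 mg/L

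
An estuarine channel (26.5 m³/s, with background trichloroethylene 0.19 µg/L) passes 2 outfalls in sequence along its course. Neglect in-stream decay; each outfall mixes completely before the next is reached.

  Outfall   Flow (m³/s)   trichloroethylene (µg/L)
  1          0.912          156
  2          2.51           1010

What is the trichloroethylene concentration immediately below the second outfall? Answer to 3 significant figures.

Below outfall 1: Q → 27.41 m³/s, C = (26.50·0.1900 + 0.9120·156.0)/27.41 = 5.374 µg/L.
Below outfall 2: Q → 29.92 m³/s, C = (27.41·5.374 + 2.510·1010)/29.92 = 89.65 µg/L.

89.6 µg/L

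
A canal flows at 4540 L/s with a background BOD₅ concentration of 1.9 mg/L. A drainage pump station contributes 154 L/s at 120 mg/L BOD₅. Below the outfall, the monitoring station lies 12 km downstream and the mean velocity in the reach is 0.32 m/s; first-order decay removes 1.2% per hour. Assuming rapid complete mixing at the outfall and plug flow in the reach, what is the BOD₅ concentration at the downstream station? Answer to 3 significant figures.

5.09 mg/L

Flow-weighted average: C = (4540·1.900 + 154.0·120.0) / 4694 = 27110/4694 = 5.775 mg/L.
Travel time t = 12·1000 / 0.32 = 37500 s = 10.42 h.
1.2%/h lost → k = −ln(1 − 0.012) = 0.01207 h⁻¹.
Applying C = C₀e^(−kt): 5.775 × 0.8818 = 5.092 mg/L.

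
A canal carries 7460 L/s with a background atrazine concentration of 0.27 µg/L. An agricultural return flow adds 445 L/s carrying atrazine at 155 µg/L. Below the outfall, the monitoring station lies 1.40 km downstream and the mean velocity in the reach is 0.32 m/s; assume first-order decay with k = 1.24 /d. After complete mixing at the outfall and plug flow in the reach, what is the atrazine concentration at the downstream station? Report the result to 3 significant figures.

Mixed concentration C = ΣQC/ΣQ = (7460·0.2700 + 445.0·155.0) / 7905 = 70990/7905 = 8.980 µg/L.
Travel time t = 1.40·1000 / 0.32 = 4375 s = 1.215 h.
After decay, C = 8.980 × e^(−kt) = 8.980 × 0.9391 = 8.434 µg/L.

8.43 µg/L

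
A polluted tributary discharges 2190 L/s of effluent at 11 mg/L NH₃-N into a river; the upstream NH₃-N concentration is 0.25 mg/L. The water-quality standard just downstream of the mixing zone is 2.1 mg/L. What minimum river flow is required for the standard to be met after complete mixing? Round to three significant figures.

Set C_mix = 2.1: (Q·0.2500 + 2190·11.00) / (Q + 2190) = 2.1
→ Q = 2190·(11.00 − 2.1)/(2.1 − 0.2500) = 10540 L/s.

10500 L/s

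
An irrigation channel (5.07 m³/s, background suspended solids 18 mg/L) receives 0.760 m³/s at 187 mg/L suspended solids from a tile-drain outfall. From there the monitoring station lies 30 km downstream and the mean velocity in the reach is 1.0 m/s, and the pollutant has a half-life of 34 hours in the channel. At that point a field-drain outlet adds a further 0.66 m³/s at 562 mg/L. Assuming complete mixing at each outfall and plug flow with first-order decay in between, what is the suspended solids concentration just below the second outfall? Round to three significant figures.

87.5 mg/L

Mixed concentration C = ΣQC/ΣQ = (5.070·18.00 + 0.7600·187.0) / 5.830 = 233.4/5.830 = 40.03 mg/L; combined flow 5.830 m³/s.
Travel time t = 30·1000 / 1.0 = 30000 s = 8.333 h.
Half-life 34 h → k = ln 2 / 34 = 0.02039 h⁻¹ = 0.4893 d⁻¹.
Applying C = C₀e^(−kt): 40.03 × 0.8438 = 33.78 mg/L.
At the second outfall, C = (5.830·33.78 + 0.6600·562.0) / (5.830 + 0.6600) = 87.49 mg/L.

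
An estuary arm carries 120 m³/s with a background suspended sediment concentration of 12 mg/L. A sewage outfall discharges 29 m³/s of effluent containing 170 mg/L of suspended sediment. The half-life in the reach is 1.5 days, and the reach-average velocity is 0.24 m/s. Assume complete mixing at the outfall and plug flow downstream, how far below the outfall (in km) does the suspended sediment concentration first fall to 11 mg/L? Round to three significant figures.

Flow-weighted average: C = (120.0·12.00 + 29.00·170.0) / 149.0 = 6370/149.0 = 42.75 mg/L.
Half-life 1.5 d → k = ln 2 / 1.5 = 0.4621 d⁻¹.
Set 42.75·exp(−k·t) = 11 → t = ln(42.75/11)/k = 253800 s = 70.51 h.
Distance = v·t = 0.24·253800 = 60920 m = 60.92 km.

60.9 km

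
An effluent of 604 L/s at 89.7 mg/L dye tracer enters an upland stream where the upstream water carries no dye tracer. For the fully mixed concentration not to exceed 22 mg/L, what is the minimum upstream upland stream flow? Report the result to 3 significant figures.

1860 L/s

Set C_mix = 22: (Q·0 + 604.0·89.70) / (Q + 604.0) = 22
→ Q = 604.0·(89.70 − 22)/(22 − 0) = 1859 L/s.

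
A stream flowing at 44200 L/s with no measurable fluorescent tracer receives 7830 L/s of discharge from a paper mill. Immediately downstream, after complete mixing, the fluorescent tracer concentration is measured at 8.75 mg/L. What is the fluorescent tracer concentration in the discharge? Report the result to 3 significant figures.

58.1 mg/L

Mass balance: 44200·0 + 7830·Cₑ = 52030·8.750
→ Cₑ = (52030·8.750 − 44200·0) / 7830 = 58.14 mg/L.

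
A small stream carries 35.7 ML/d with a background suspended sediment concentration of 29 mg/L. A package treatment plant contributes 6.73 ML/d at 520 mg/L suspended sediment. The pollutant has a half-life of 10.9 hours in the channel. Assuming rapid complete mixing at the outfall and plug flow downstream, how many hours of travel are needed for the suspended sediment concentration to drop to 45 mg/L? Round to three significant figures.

After mixing, C = (35.70·29.00 + 6.730·520.0) / 42.43 = 4535/42.43 = 106.9 mg/L.
Half-life 10.9 h → k = ln 2 / 10.9 = 0.06359 h⁻¹ = 1.526 d⁻¹.
106.9·exp(−k·t) = 45 → t = ln(106.9/45)/k = 48970 s = 13.60 h.

13.6 h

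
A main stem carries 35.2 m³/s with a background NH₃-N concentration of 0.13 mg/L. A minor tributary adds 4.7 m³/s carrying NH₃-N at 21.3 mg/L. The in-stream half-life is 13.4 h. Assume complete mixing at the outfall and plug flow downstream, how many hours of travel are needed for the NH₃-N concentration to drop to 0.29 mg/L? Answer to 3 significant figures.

Flow-weighted average: C = (35.20·0.1300 + 4.700·21.30) / 39.90 = 104.7/39.90 = 2.624 mg/L.
Half-life 13.4 h → k = ln 2 / 13.4 = 0.05173 h⁻¹ = 1.241 d⁻¹.
2.624·exp(−k·t) = 0.29 → t = ln(2.624/0.29)/k = 153300 s = 42.58 h.

42.6 h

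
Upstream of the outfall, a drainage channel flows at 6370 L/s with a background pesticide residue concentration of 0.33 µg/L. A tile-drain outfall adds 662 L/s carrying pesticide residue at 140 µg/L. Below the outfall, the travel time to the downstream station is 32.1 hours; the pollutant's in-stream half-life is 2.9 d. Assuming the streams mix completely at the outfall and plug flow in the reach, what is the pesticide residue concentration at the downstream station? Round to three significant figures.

Conservation of mass: C = (6370·0.3300 + 662.0·140.0) / 7032 = 94780/7032 = 13.48 µg/L.
Half-life 2.9 d → k = ln 2 / 2.9 = 0.2390 d⁻¹.
First-order decay: C = 13.48·exp(−k·t) = 13.48·0.7264 = 9.791 µg/L.

9.79 µg/L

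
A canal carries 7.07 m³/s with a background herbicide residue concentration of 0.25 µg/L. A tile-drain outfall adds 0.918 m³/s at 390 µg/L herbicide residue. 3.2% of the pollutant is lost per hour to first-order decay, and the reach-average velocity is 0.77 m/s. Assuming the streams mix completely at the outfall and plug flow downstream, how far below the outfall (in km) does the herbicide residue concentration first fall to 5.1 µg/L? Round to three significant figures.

Flow-weighted average: C = (7.070·0.2500 + 0.9180·390.0) / 7.988 = 359.8/7.988 = 45.04 µg/L.
3.2%/h lost → k = −ln(1 − 0.032) = 0.03252 h⁻¹.
Set 45.04·exp(−k·t) = 5.1 → t = ln(45.04/5.1)/k = 241100 s = 66.98 h.
Distance = v·t = 0.77·241100 = 185700 m = 185.7 km.

186 km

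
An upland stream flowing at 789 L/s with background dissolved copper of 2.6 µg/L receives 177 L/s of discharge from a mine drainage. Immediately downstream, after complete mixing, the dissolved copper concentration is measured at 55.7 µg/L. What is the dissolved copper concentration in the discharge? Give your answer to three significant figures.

292 µg/L

Mass balance: 789.0·2.600 + 177.0·Cₑ = 966.0·55.70
→ Cₑ = (966.0·55.70 − 789.0·2.600) / 177.0 = 292.4 µg/L.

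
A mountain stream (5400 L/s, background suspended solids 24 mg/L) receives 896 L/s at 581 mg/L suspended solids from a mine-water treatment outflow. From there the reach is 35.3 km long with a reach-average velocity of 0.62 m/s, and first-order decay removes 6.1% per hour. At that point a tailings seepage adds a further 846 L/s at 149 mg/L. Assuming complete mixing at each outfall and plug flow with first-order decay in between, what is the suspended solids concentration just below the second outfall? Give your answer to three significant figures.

Mass balance: C = (5400·24.00 + 896.0·581.0) / 6296 = 650200/6296 = 103.3 mg/L; combined flow 6296 L/s.
Travel time t = 35.3·1000 / 0.62 = 56940 s = 15.82 h.
6.1%/h lost → k = −ln(1 − 0.061) = 0.06294 h⁻¹.
After decay, C = 103.3 × e^(−kt) = 103.3 × 0.3696 = 38.16 mg/L.
Second outfall: C = (6296·38.16 + 846.0·149.0)/7142 = 51.29 mg/L.

51.3 mg/L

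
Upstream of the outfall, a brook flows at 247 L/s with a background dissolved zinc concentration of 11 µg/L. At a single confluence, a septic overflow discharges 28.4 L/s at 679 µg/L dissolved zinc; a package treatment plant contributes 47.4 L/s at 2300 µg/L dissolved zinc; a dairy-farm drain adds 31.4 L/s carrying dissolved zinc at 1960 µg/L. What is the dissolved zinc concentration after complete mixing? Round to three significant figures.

Flow-weighted average: C = (247.0·11.00 + 28.40·679.0 + 47.40·2300 + 31.40·1960) / 354.2 = 192600/354.2 = 543.7 µg/L.

544 µg/L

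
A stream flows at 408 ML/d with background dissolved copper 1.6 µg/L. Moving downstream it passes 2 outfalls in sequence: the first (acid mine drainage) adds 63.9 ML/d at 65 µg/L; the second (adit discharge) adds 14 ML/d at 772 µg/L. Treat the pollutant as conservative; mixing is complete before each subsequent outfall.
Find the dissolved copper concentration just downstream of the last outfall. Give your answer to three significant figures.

32.1 µg/L

Outfall 1: combined Q = 471.9 ML/d; C = (408.0·1.600 + 63.90·65.00)/471.9 = 10.18 µg/L.
Outfall 2: combined Q = 485.9 ML/d; C = (471.9·10.18 + 14.00·772.0)/485.9 = 32.13 µg/L.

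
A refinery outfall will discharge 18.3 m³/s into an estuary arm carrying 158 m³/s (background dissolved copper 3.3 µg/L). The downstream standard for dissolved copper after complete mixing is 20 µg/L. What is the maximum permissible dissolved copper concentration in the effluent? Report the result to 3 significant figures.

At the limit, (Qr·Cr + Qe·Cₑ)/(Qr + Qe) = 20:
Cₑ = (176.3·20 − 158.0·3.300) / 18.30 = 164.2 µg/L.

164 µg/L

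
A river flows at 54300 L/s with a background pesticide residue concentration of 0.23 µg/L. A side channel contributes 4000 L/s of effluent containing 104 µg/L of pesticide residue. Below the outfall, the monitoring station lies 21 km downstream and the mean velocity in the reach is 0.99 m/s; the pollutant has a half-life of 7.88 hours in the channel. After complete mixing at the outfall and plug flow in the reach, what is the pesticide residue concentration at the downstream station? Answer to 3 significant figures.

4.38 µg/L

Mixed concentration C = ΣQC/ΣQ = (54300·0.2300 + 4000·104.0) / 58300 = 428500/58300 = 7.350 µg/L.
Travel time t = 21·1000 / 0.99 = 21210 s = 5.892 h.
Half-life 7.88 h → k = ln 2 / 7.88 = 0.08796 h⁻¹ = 2.111 d⁻¹.
First-order decay: C = 7.350·exp(−k·t) = 7.350·0.5955 = 4.377 µg/L.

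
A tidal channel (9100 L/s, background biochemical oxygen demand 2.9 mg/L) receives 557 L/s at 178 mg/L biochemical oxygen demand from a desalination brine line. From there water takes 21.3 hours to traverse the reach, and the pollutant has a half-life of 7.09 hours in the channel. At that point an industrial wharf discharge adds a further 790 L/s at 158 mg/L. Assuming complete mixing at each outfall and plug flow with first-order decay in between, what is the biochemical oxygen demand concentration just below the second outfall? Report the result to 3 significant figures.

After mixing, C = (9100·2.900 + 557.0·178.0) / 9657 = 125500/9657 = 13.00 mg/L; combined flow 9657 L/s.
Half-life 7.09 h → k = ln 2 / 7.09 = 0.09776 h⁻¹ = 2.346 d⁻¹.
After decay, C = 13.00 × e^(−kt) = 13.00 × 0.1246 = 1.620 mg/L.
At the second outfall, C = (9657·1.620 + 790.0·158.0) / (9657 + 790.0) = 13.45 mg/L.

13.4 mg/L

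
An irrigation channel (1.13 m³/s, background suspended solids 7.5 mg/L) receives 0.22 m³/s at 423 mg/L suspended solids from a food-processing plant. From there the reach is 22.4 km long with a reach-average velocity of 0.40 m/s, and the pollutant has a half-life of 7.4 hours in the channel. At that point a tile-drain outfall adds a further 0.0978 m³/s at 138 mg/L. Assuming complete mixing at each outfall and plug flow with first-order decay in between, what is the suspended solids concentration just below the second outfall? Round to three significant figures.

Flow-weighted average: C = (1.130·7.500 + 0.2200·423.0) / 1.350 = 101.5/1.350 = 75.21 mg/L; combined flow 1.350 m³/s.
Travel time t = 22.4·1000 / 0.40 = 56000 s = 15.56 h.
Half-life 7.4 h → k = ln 2 / 7.4 = 0.09367 h⁻¹ = 2.248 d⁻¹.
First-order decay: C = 75.21·exp(−k·t) = 75.21·0.2329 = 17.52 mg/L.
At the second outfall, C = (1.350·17.52 + 0.09780·138.0) / (1.350 + 0.09780) = 25.66 mg/L.

25.7 mg/L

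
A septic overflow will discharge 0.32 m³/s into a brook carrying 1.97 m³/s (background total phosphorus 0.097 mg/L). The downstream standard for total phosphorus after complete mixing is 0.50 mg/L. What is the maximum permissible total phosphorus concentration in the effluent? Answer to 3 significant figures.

2.98 mg/L

At the limit, (Qr·Cr + Qe·Cₑ)/(Qr + Qe) = 0.50:
Cₑ = (2.290·0.50 − 1.970·0.09700) / 0.3200 = 2.981 mg/L.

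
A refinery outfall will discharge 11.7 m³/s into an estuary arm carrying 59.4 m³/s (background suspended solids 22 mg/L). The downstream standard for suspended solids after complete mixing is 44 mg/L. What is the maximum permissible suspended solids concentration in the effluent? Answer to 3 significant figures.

156 mg/L

At the limit, (Qr·Cr + Qe·Cₑ)/(Qr + Qe) = 44:
Cₑ = (71.10·44 − 59.40·22.00) / 11.70 = 155.7 mg/L.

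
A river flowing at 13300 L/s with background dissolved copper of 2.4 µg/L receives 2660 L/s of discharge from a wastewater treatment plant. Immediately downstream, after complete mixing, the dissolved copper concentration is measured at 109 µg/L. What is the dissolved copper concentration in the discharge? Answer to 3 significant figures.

Mass balance: 13300·2.400 + 2660·Cₑ = 15960·109.0
→ Cₑ = (15960·109.0 − 13300·2.400) / 2660 = 642.0 µg/L.

642 µg/L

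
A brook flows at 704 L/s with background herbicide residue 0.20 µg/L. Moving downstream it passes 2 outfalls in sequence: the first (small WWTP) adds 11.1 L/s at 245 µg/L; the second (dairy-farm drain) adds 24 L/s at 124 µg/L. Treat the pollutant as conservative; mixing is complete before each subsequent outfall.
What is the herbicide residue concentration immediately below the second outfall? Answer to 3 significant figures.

7.90 µg/L

Outfall 1: combined Q = 715.1 L/s; C = (704.0·0.2000 + 11.10·245.0)/715.1 = 4.000 µg/L.
Outfall 2: combined Q = 739.1 L/s; C = (715.1·4.000 + 24.00·124.0)/739.1 = 7.896 µg/L.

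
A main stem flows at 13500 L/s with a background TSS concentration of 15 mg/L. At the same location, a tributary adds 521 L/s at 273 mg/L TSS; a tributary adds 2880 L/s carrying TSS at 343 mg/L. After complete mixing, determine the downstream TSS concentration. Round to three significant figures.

Flow-weighted average: C = (13500·15.00 + 521.0·273.0 + 2880·343.0) / 16900 = 1333000/16900 = 78.85 mg/L.

78.8 mg/L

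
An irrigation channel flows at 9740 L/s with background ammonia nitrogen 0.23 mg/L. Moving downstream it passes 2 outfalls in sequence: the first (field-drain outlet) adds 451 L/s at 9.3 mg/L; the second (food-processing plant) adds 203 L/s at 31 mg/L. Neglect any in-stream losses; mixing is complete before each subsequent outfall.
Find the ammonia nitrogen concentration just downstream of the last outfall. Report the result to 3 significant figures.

After outfall 1: Q = 9740 + 451.0 = 10190 L/s; C = (9740·0.2300 + 451.0·9.300)/10190 = 0.6314 mg/L.
After outfall 2: Q = 10190 + 203.0 = 10390 L/s; C = (10190·0.6314 + 203.0·31.00)/10390 = 1.225 mg/L.

1.22 mg/L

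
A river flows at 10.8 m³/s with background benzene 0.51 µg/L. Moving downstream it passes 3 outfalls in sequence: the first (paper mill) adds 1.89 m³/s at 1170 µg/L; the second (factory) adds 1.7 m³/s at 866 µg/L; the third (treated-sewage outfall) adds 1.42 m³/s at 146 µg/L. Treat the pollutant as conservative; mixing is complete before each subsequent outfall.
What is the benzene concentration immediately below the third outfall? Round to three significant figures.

246 µg/L

Outfall 1: combined Q = 12.69 m³/s; C = (10.80·0.5100 + 1.890·1170)/12.69 = 174.7 µg/L.
Outfall 2: combined Q = 14.39 m³/s; C = (12.69·174.7 + 1.700·866.0)/14.39 = 256.4 µg/L.
Outfall 3: combined Q = 15.81 m³/s; C = (14.39·256.4 + 1.420·146.0)/15.81 = 246.4 µg/L.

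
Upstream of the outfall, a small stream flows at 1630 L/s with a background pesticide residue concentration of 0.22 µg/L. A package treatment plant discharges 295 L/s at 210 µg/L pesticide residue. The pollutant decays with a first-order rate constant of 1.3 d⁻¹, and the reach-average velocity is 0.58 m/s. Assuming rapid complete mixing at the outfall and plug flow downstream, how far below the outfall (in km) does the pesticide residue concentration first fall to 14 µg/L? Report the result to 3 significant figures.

32.3 km

Conservation of mass: C = (1630·0.2200 + 295.0·210.0) / 1925 = 62310/1925 = 32.37 µg/L.
Set 32.37·exp(−k·t) = 14 → t = ln(32.37/14)/k = 55700 s = 15.47 h.
Distance = v·t = 0.58·55700 = 32310 m = 32.31 km.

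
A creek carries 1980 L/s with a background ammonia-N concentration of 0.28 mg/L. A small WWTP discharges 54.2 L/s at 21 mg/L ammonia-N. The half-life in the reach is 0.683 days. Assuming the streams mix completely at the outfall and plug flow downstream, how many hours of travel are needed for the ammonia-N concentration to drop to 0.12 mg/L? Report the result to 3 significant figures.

45.8 h

Mass balance: C = (1980·0.2800 + 54.20·21.00) / 2034 = 1693/2034 = 0.8321 mg/L.
Half-life 0.683 d → k = ln 2 / 0.683 = 1.015 d⁻¹.
0.8321·exp(−k·t) = 0.12 → t = ln(0.8321/0.12)/k = 164900 s = 45.79 h.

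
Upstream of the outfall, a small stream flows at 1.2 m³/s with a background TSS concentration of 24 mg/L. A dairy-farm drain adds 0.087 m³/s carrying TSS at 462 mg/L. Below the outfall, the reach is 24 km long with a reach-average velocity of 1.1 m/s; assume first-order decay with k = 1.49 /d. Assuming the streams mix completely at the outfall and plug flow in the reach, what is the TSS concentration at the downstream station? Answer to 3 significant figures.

36.8 mg/L

Mass balance: C = (1.200·24.00 + 0.08700·462.0) / 1.287 = 68.99/1.287 = 53.61 mg/L.
Travel time t = 24·1000 / 1.1 = 21820 s = 6.061 h.
Decay over the reach: 53.61·exp(−kt) = 53.61·0.6864 = 36.80 mg/L.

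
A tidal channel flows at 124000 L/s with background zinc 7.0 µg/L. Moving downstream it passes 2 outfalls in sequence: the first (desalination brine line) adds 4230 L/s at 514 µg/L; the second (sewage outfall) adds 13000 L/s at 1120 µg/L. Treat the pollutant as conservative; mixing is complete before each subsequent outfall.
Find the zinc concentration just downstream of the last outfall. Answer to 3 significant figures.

Below outfall 1: Q → 128200 L/s, C = (124000·7.000 + 4230·514.0)/128200 = 23.72 µg/L.
Below outfall 2: Q → 141200 L/s, C = (128200·23.72 + 13000·1120)/141200 = 124.6 µg/L.

125 µg/L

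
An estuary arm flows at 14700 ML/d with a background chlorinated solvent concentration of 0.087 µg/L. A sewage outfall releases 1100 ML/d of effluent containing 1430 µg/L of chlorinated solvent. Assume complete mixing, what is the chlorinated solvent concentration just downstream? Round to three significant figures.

99.6 µg/L

Conservation of mass: C = (14700·0.08700 + 1100·1430) / 15800 = 1574000/15800 = 99.64 µg/L.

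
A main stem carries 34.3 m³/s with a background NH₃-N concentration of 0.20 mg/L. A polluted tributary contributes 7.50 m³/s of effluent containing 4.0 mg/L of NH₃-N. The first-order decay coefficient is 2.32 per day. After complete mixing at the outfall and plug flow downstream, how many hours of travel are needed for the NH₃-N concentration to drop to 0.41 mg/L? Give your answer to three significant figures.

Mixed concentration C = ΣQC/ΣQ = (34.30·0.2000 + 7.500·4.000) / 41.80 = 36.86/41.80 = 0.8818 mg/L.
0.8818·exp(−k·t) = 0.41 → t = ln(0.8818/0.41)/k = 28520 s = 7.922 h.

7.92 h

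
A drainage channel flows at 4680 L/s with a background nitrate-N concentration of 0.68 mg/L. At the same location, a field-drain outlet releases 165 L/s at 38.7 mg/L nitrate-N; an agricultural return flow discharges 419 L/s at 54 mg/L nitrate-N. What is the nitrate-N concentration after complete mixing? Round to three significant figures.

6.12 mg/L

Mixed concentration C = ΣQC/ΣQ = (4680·0.6800 + 165.0·38.70 + 419.0·54.00) / 5264 = 32190/5264 = 6.116 mg/L.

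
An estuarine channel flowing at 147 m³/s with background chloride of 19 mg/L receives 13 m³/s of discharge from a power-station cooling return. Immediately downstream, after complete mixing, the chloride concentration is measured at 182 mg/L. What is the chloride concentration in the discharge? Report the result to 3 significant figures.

2030 mg/L

Mass balance: 147.0·19.00 + 13.00·Cₑ = 160.0·182.0
→ Cₑ = (160.0·182.0 − 147.0·19.00) / 13.00 = 2025 mg/L.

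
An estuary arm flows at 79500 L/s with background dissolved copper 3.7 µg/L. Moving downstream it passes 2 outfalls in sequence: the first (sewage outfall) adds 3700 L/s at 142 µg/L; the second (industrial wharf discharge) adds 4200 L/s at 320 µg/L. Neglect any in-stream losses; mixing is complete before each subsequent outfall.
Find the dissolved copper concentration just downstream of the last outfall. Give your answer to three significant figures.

24.8 µg/L

Below outfall 1: Q → 83200 L/s, C = (79500·3.700 + 3700·142.0)/83200 = 9.850 µg/L.
Below outfall 2: Q → 87400 L/s, C = (83200·9.850 + 4200·320.0)/87400 = 24.75 µg/L.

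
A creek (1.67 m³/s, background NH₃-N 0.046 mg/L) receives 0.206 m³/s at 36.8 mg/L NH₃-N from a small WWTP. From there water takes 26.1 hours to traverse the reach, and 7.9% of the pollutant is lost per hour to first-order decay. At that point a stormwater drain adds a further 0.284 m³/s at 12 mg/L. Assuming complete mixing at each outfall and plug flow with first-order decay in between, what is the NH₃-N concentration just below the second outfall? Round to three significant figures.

1.99 mg/L

After mixing, C = (1.670·0.04600 + 0.2060·36.80) / 1.876 = 7.658/1.876 = 4.082 mg/L; combined flow 1.876 m³/s.
7.9%/h lost → k = −ln(1 − 0.079) = 0.08230 h⁻¹.
First-order decay: C = 4.082·exp(−k·t) = 4.082·0.1167 = 0.4765 mg/L.
At the second outfall, C = (1.876·0.4765 + 0.2840·12.00) / (1.876 + 0.2840) = 1.992 mg/L.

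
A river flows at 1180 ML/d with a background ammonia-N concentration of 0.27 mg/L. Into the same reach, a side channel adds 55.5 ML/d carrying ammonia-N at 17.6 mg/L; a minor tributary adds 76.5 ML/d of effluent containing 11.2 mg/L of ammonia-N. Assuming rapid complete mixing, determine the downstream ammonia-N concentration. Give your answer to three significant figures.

Mixed concentration C = ΣQC/ΣQ = (1180·0.2700 + 55.50·17.60 + 76.50·11.20) / 1312 = 2152/1312 = 1.640 mg/L.

1.64 mg/L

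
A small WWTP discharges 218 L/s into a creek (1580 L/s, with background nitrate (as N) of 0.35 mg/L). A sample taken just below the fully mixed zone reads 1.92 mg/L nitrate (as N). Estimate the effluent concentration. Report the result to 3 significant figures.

13.3 mg/L

Mass balance: 1580·0.3500 + 218.0·Cₑ = 1798·1.920
→ Cₑ = (1798·1.920 − 1580·0.3500) / 218.0 = 13.30 mg/L.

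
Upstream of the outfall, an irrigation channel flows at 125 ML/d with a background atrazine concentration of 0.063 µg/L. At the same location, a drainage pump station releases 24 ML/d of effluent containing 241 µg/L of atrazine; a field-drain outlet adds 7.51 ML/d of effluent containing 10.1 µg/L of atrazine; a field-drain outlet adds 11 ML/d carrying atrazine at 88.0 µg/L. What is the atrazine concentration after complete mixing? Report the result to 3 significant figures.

Flow-weighted average: C = (125.0·0.06300 + 24.00·241.0 + 7.510·10.10 + 11.00·88.00) / 167.5 = 6836/167.5 = 40.81 µg/L.

40.8 µg/L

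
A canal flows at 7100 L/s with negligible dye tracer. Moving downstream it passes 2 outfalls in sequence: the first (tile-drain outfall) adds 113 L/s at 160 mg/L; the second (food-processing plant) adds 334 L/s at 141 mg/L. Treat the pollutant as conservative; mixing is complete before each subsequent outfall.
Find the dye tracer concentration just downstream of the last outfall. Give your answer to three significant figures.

8.64 mg/L

Below outfall 1: Q → 7213 L/s, C = (7100·0 + 113.0·160.0)/7213 = 2.507 mg/L.
Below outfall 2: Q → 7547 L/s, C = (7213·2.507 + 334.0·141.0)/7547 = 8.636 mg/L.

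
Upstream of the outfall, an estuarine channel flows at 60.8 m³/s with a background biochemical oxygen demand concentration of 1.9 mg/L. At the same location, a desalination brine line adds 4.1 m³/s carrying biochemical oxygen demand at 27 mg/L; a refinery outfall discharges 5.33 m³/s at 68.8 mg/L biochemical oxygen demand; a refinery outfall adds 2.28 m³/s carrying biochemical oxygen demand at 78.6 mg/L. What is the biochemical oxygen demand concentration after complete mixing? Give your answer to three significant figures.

Mixed concentration C = ΣQC/ΣQ = (60.80·1.900 + 4.100·27.00 + 5.330·68.80 + 2.280·78.60) / 72.51 = 772.1/72.51 = 10.65 mg/L.

10.6 mg/L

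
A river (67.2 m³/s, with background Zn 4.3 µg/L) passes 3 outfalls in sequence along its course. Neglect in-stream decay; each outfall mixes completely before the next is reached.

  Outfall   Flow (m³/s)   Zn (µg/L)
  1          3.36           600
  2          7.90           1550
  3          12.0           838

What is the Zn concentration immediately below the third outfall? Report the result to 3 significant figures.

272 µg/L

Outfall 1: combined Q = 70.56 m³/s; C = (67.20·4.300 + 3.360·600.0)/70.56 = 32.67 µg/L.
Outfall 2: combined Q = 78.46 m³/s; C = (70.56·32.67 + 7.900·1550)/78.46 = 185.4 µg/L.
Outfall 3: combined Q = 90.46 m³/s; C = (78.46·185.4 + 12.00·838.0)/90.46 = 272.0 µg/L.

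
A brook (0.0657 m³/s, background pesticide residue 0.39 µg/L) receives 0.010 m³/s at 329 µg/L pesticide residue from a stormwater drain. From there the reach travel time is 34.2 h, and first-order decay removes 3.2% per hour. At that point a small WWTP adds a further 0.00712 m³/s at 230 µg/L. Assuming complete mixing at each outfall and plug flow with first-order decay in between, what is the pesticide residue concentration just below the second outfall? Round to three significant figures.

32.9 µg/L

Mixed concentration C = ΣQC/ΣQ = (0.06570·0.3900 + 0.01000·329.0) / 0.07570 = 3.316/0.07570 = 43.80 µg/L; combined flow 0.07570 m³/s.
3.2%/h lost → k = −ln(1 − 0.032) = 0.03252 h⁻¹.
Decay over the reach: 43.80·exp(−kt) = 43.80·0.3288 = 14.40 µg/L.
Second outfall: C = (0.07570·14.40 + 0.007120·230.0)/0.08282 = 32.94 µg/L.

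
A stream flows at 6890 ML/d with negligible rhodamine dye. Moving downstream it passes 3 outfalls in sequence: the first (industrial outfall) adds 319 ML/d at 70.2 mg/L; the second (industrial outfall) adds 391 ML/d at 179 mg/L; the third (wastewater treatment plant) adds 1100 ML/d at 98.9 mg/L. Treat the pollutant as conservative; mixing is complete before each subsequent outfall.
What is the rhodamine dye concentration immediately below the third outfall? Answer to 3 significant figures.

After outfall 1: Q = 6890 + 319.0 = 7209 ML/d; C = (6890·0 + 319.0·70.20)/7209 = 3.106 mg/L.
After outfall 2: Q = 7209 + 391.0 = 7600 ML/d; C = (7209·3.106 + 391.0·179.0)/7600 = 12.16 mg/L.
After outfall 3: Q = 7600 + 1100 = 8700 ML/d; C = (7600·12.16 + 1100·98.90)/8700 = 23.12 mg/L.

23.1 mg/L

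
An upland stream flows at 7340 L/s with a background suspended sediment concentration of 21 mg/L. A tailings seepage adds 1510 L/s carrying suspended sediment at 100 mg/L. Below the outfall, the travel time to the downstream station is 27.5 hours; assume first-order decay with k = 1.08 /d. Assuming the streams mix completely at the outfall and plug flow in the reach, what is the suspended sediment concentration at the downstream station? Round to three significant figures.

After mixing, C = (7340·21.00 + 1510·100.0) / 8850 = 305100/8850 = 34.48 mg/L.
Decay over the reach: 34.48·exp(−kt) = 34.48·0.2901 = 10.00 mg/L.

10.0 mg/L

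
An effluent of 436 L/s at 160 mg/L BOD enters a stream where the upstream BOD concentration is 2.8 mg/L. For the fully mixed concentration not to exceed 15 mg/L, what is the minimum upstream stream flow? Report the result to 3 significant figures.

Set C_mix = 15: (Q·2.800 + 436.0·160.0) / (Q + 436.0) = 15
→ Q = 436.0·(160.0 − 15)/(15 − 2.800) = 5182 L/s.

5180 L/s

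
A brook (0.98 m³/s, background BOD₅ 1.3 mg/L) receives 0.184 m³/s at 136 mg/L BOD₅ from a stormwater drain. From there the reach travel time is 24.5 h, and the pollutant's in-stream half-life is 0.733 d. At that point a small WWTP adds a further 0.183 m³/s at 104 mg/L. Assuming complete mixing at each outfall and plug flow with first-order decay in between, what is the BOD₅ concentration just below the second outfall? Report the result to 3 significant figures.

Mixed concentration C = ΣQC/ΣQ = (0.9800·1.300 + 0.1840·136.0) / 1.164 = 26.30/1.164 = 22.59 mg/L; combined flow 1.164 m³/s.
Half-life 0.733 d → k = ln 2 / 0.733 = 0.9456 d⁻¹.
First-order decay: C = 22.59·exp(−k·t) = 22.59·0.3809 = 8.605 mg/L.
At the second outfall, C = (1.164·8.605 + 0.1830·104.0) / (1.164 + 0.1830) = 21.56 mg/L.

21.6 mg/L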